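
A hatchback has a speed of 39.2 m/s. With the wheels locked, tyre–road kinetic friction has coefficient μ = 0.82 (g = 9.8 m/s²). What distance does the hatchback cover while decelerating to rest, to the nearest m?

a = μg = 0.82 × 9.8 = 8.036 m/s².
Braking distance = v²/(2a) = 39.2000² / (2 × 8.036) = 1536.640 / 16.072 = 95.610 m.

Braking distance ≈ 96 m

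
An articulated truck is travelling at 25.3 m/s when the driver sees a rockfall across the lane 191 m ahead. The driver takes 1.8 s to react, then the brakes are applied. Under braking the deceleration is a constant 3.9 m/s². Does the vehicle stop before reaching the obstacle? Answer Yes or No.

Yes

Reaction distance = 25.3000 × 1.8 = 45.540 m.
Braking distance = v²/(2a) = 640.090 / 7.800 = 82.063 m.
Total stopping distance = 45.540 + 82.063 = 127.603 m, vs 191 m available — it stops with 191 − 127.603 = 63.397 m to spare.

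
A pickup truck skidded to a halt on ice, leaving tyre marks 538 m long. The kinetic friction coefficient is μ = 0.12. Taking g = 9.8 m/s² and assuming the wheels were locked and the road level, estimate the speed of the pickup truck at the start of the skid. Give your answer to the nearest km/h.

Deceleration a = μg = 0.12 × 9.8 = 1.176 m/s².
v = √(2a·d) = √(2 × 1.176 × 538) = √1265.376 = 35.5721 m/s.
= 35.5721 × 3.6 = 128.060 km/h.

Initial speed ≈ 128 km/h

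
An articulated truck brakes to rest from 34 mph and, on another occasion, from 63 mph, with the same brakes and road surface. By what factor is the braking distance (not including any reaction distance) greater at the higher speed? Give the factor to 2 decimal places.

Factor ≈ 3.43

Braking distance d = v²/(2a), so with a fixed, d ∝ v².
Factor = (63/34)² = 1.8529² = 3.4332.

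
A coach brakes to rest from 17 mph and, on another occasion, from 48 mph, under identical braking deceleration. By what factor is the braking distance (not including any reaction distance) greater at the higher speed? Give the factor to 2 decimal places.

Factor ≈ 7.97

Braking distance d = v²/(2a), so with a fixed, d ∝ v².
Factor = (48/17)² = 2.8235² = 7.9722.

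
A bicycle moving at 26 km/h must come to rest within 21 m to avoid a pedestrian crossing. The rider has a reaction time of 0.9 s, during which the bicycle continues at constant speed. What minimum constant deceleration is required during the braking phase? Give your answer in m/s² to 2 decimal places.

Required deceleration ≈ 1.80 m/s²

26 km/h ÷ 3.6 = 7.2222 m/s.
Distance covered during reaction = 7.2222 × 0.9 = 6.500 m.
Distance available for braking: 21 − 6.500 = 14.500 m.
v² = 2a·d ⇒ a = v²/(2d) = 7.2222² / (2 × 14.500) = 52.160 / 29.000 = 1.7986 m/s².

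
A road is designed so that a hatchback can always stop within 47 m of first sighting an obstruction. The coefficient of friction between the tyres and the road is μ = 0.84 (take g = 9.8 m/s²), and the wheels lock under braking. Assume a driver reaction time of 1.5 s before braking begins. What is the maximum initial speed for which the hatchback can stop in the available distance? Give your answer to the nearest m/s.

Maximum speed ≈ 18 m/s

a = μg = 0.84 × 9.8 = 8.232 m/s².
Stopping distance: v·t_r + v²/(2a) = 47 with t_r = 1.5 s and a = 8.232 m/s².
So v² + 24.696 v − 773.81 = 0.
Positive root: v = −a·t_r + √((a·t_r)² + 2a·d) = −12.348 + √(152.473 + 773.81) = 18.0869 m/s.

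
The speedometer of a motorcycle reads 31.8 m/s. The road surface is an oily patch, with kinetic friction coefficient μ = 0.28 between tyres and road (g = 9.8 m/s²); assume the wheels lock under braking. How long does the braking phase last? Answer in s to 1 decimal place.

a = μg = 0.28 × 9.8 = 2.744 m/s².
Braking time = v/a = 31.8000 / 2.744 = 11.589 s.

Braking time ≈ 11.6 s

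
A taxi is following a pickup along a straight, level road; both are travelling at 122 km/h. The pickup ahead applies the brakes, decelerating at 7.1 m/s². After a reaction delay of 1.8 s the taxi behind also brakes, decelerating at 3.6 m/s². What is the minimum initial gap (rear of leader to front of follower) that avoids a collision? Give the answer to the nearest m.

Minimum gap ≈ 140 m

122 km/h ÷ 3.6 = 33.8889 m/s.
Leader travels v²/(2a_L) = 1148.458 / 14.200 = 80.877 m before stopping.
Follower covers v·t_r = 33.8889 × 1.8 = 61.000 m while reacting, then v²/(2a_F) = 1148.458 / 7.200 = 159.508 m while braking, for a total of 61.000 + 159.508 = 220.508 m.
Since a_F ≤ a_L and the follower starts braking later, the follower is never slower than the leader, so the closest approach is when both have stopped.
Minimum gap = 220.508 − 80.877 = 139.631 m.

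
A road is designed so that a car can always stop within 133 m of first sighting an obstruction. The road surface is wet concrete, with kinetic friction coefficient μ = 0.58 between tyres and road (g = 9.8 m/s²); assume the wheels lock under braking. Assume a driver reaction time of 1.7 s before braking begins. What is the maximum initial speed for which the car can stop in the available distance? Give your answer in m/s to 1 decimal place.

a = μg = 0.58 × 9.8 = 5.684 m/s².
Stopping distance: v·t_r + v²/(2a) = 133 with t_r = 1.7 s and a = 5.684 m/s².
So v² + 19.326 v − 1511.94 = 0.
Positive root: v = −a·t_r + √((a·t_r)² + 2a·d) = −9.663 + √(93.374 + 1511.94) = 30.4034 m/s.

Maximum speed ≈ 30.4 m/s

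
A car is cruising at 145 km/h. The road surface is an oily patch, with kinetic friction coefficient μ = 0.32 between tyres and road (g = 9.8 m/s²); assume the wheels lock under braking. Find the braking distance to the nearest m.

Braking distance ≈ 259 m

145 km/h ÷ 3.6 = 40.2778 m/s.
a = μg = 0.32 × 9.8 = 3.136 m/s².
Braking distance = v²/(2a) = 40.2778² / (2 × 3.136) = 1622.301 / 6.272 = 258.658 m.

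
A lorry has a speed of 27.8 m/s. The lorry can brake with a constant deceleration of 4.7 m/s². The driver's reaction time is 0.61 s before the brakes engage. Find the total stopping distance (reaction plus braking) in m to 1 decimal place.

Reaction distance = v·t_r = 27.8000 × 0.61 = 16.958 m.
Braking distance = v²/(2a) = 27.8000² / (2 × 4.700) = 772.840 / 9.400 = 82.217 m.
Total = 16.958 + 82.217 = 99.175 m.

Total stopping distance ≈ 99.2 m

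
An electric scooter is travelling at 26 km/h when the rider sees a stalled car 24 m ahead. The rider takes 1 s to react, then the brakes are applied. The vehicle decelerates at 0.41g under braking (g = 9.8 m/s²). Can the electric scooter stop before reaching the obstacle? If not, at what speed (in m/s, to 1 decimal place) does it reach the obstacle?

26 km/h ÷ 3.6 = 7.2222 m/s.
a = 0.41 × 9.8 = 4.018 m/s².
Reaction distance = 7.2222 × 1 = 7.222 m.
Braking distance = v²/(2a) = 52.160 / 8.036 = 6.491 m.
Total stopping distance = 7.222 + 6.491 = 13.713 m, vs 24 m available — it stops with 24 − 13.713 = 10.287 m to spare.

Yes — it stops about 10.3 m short of the obstacle, so it never reaches it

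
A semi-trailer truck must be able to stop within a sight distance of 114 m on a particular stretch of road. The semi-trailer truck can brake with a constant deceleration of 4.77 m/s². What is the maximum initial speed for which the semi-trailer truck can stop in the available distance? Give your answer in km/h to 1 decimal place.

v²/(2a) = d ⇒ v = √(2 × 4.770 × 114) = √1087.56 = 32.9782 m/s.
32.9782 m/s × 3.6 = 118.722 km/h.

Maximum speed ≈ 118.7 km/h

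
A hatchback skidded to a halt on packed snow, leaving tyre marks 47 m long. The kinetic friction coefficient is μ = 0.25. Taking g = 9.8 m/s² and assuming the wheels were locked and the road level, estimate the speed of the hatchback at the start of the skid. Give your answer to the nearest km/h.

Initial speed ≈ 55 km/h

Deceleration a = μg = 0.25 × 9.8 = 2.450 m/s².
v = √(2a·d) = √(2 × 2.450 × 47) = √230.300 = 15.1756 m/s.
= 15.1756 × 3.6 = 54.632 km/h.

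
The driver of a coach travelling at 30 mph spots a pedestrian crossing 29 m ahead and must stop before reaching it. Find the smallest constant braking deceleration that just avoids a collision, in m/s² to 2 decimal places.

30 mph × 0.44704 = 13.4112 m/s.
v² = 2a·d ⇒ a = v²/(2d) = 13.4112² / (2 × 29.000) = 179.860 / 58.000 = 3.1010 m/s².

Required deceleration ≈ 3.10 m/s²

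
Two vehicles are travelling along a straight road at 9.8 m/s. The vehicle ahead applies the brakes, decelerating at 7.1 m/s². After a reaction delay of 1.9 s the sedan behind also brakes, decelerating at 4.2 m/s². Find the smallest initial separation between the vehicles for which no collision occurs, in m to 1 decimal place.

Minimum gap ≈ 23.3 m

Leader travels v²/(2a_L) = 96.040 / 14.200 = 6.763 m before stopping.
Follower covers v·t_r = 9.8000 × 1.9 = 18.620 m while reacting, then v²/(2a_F) = 96.040 / 8.400 = 11.433 m while braking, for a total of 18.620 + 11.433 = 30.053 m.
Since a_F ≤ a_L and the follower starts braking later, the follower is never slower than the leader, so the closest approach is when both have stopped.
Minimum gap = 30.053 − 6.763 = 23.290 m.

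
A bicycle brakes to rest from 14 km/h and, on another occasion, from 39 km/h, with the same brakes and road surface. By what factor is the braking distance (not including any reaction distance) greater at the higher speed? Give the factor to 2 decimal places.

Braking distance d = v²/(2a), so with a fixed, d ∝ v².
Factor = (39/14)² = 2.7857² = 7.7601.

Factor ≈ 7.76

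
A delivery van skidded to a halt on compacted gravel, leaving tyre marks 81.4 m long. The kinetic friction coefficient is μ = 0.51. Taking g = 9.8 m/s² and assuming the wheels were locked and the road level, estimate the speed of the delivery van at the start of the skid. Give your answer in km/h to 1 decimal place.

Deceleration a = μg = 0.51 × 9.8 = 4.998 m/s².
v = √(2a·d) = √(2 × 4.998 × 81.4) = √813.674 = 28.5250 m/s.
= 28.5250 × 3.6 = 102.690 km/h.

Initial speed ≈ 102.7 km/h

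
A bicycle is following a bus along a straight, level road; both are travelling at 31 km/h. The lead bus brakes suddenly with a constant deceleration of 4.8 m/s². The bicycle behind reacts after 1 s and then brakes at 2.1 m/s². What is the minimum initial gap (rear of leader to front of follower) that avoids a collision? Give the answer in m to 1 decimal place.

Minimum gap ≈ 18.5 m

31 km/h ÷ 3.6 = 8.6111 m/s.
Leader travels v²/(2a_L) = 74.151 / 9.600 = 7.724 m before stopping.
Follower covers v·t_r = 8.6111 × 1 = 8.611 m while reacting, then v²/(2a_F) = 74.151 / 4.200 = 17.655 m while braking, for a total of 8.611 + 17.655 = 26.266 m.
Since a_F ≤ a_L and the follower starts braking later, the follower is never slower than the leader, so the closest approach is when both have stopped.
Minimum gap = 26.266 − 7.724 = 18.542 m.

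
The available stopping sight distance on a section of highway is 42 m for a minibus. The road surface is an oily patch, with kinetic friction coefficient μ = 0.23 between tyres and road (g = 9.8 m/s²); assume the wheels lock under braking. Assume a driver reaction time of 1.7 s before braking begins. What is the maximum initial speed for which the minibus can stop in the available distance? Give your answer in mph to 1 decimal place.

a = μg = 0.23 × 9.8 = 2.254 m/s².
Stopping distance: v·t_r + v²/(2a) = 42 with t_r = 1.7 s and a = 2.254 m/s².
So v² + 7.664 v − 189.34 = 0.
Positive root: v = −a·t_r + √((a·t_r)² + 2a·d) = −3.832 + √(14.684 + 189.34) = 10.4517 m/s.
10.4517 m/s ÷ 0.44704 = 23.380 mph.

Maximum speed ≈ 23.4 mph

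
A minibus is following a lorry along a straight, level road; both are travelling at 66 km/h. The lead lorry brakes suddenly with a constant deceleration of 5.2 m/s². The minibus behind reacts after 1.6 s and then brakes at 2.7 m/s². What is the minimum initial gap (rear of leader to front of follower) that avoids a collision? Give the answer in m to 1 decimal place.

66 km/h ÷ 3.6 = 18.3333 m/s.
Leader travels v²/(2a_L) = 336.110 / 10.400 = 32.318 m before stopping.
Follower covers v·t_r = 18.3333 × 1.6 = 29.333 m while reacting, then v²/(2a_F) = 336.110 / 5.400 = 62.243 m while braking, for a total of 29.333 + 62.243 = 91.576 m.
Since a_F ≤ a_L and the follower starts braking later, the follower is never slower than the leader, so the closest approach is when both have stopped.
Minimum gap = 91.576 − 32.318 = 59.258 m.

Minimum gap ≈ 59.3 m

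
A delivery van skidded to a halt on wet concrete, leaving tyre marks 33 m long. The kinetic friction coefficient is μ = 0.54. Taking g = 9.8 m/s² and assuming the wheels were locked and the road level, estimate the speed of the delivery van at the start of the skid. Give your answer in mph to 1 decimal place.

Deceleration a = μg = 0.54 × 9.8 = 5.292 m/s².
v = √(2a·d) = √(2 × 5.292 × 33) = √349.272 = 18.6888 m/s.
= 18.6888 ÷ 0.44704 = 41.806 mph.

Initial speed ≈ 41.8 mph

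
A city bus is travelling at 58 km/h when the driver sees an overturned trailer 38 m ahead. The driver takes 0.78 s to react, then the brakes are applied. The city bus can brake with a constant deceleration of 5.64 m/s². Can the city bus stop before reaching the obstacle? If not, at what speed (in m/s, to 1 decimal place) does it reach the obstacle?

58 km/h ÷ 3.6 = 16.1111 m/s.
Reaction distance = 16.1111 × 0.78 = 12.567 m.
Braking distance = v²/(2a) = 259.568 / 11.280 = 23.011 m.
Total stopping distance = 12.567 + 23.011 = 35.578 m, vs 38 m available — it stops with 38 − 35.578 = 2.422 m to spare.

Yes — it stops about 2.4 m short of the obstacle, so it never reaches it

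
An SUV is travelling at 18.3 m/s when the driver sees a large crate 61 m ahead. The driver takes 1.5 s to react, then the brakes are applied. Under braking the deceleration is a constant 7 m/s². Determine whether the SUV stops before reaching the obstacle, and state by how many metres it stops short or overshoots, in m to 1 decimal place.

Yes — it stops 9.6 m short of the obstacle

Reaction distance = 18.3000 × 1.5 = 27.450 m.
Braking distance = v²/(2a) = 334.890 / 14.000 = 23.921 m.
Total stopping distance = 27.450 + 23.921 = 51.371 m, vs 61 m available — it stops with 61 − 51.371 = 9.629 m to spare.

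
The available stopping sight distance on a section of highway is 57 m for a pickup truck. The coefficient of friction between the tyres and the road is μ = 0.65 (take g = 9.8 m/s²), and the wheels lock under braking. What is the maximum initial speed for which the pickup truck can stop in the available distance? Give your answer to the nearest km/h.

Maximum speed ≈ 97 km/h

a = μg = 0.65 × 9.8 = 6.370 m/s².
v²/(2a) = d ⇒ v = √(2 × 6.370 × 57) = √726.18 = 26.9477 m/s.
26.9477 m/s × 3.6 = 97.012 km/h.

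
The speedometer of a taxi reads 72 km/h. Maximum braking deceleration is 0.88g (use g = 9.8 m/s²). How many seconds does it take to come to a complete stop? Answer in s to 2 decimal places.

Braking time ≈ 2.32 s

72 km/h ÷ 3.6 = 20.0000 m/s.
a = 0.88 × 9.8 = 8.624 m/s².
Braking time = v/a = 20.0000 / 8.624 = 2.319 s.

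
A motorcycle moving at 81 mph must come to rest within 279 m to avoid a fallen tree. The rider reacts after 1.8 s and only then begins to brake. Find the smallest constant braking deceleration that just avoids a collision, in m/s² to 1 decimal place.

Required deceleration ≈ 3.1 m/s²

81 mph × 0.44704 = 36.2102 m/s.
Distance covered during reaction = 36.2102 × 1.8 = 65.178 m.
Distance available for braking: 279 − 65.178 = 213.822 m.
v² = 2a·d ⇒ a = v²/(2d) = 36.2102² / (2 × 213.822) = 1311.179 / 427.644 = 3.0661 m/s².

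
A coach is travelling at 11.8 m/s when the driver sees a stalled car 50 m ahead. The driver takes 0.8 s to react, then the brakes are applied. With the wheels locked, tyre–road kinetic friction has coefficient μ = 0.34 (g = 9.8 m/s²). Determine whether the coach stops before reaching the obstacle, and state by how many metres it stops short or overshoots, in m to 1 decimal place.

Yes — it stops 19.7 m short of the obstacle

a = μg = 0.34 × 9.8 = 3.332 m/s².
Reaction distance = 11.8000 × 0.8 = 9.440 m.
Braking distance = v²/(2a) = 139.240 / 6.664 = 20.894 m.
Total stopping distance = 9.440 + 20.894 = 30.334 m, vs 50 m available — it stops with 50 − 30.334 = 19.666 m to spare.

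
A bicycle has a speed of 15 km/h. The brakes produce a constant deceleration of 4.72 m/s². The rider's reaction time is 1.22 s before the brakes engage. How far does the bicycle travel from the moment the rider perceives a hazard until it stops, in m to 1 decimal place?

Total stopping distance ≈ 6.9 m

15 km/h ÷ 3.6 = 4.1667 m/s.
Reaction distance = v·t_r = 4.1667 × 1.22 = 5.083 m.
Braking distance = v²/(2a) = 4.1667² / (2 × 4.720) = 17.361 / 9.440 = 1.839 m.
Total = 5.083 + 1.839 = 6.922 m.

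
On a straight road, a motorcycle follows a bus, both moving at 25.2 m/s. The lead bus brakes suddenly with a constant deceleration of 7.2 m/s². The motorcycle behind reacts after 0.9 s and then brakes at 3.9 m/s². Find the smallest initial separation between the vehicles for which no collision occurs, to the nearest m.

Minimum gap ≈ 60 m

Leader travels v²/(2a_L) = 635.040 / 14.400 = 44.100 m before stopping.
Follower covers v·t_r = 25.2000 × 0.9 = 22.680 m while reacting, then v²/(2a_F) = 635.040 / 7.800 = 81.415 m while braking, for a total of 22.680 + 81.415 = 104.095 m.
Since a_F ≤ a_L and the follower starts braking later, the follower is never slower than the leader, so the closest approach is when both have stopped.
Minimum gap = 104.095 − 44.100 = 59.995 m.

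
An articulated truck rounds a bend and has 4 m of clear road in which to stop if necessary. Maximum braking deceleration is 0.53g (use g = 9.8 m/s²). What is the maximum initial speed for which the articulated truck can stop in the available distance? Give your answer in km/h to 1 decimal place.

a = 0.53 × 9.8 = 5.194 m/s².
v²/(2a) = d ⇒ v = √(2 × 5.194 × 4) = √41.55 = 6.4459 m/s.
6.4459 m/s × 3.6 = 23.205 km/h.

Maximum speed ≈ 23.2 km/h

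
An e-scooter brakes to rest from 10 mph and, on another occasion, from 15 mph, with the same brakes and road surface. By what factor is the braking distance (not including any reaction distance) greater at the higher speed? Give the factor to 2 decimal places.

Braking distance d = v²/(2a), so with a fixed, d ∝ v².
Factor = (15/10)² = 1.5000² = 2.2500.

Factor ≈ 2.25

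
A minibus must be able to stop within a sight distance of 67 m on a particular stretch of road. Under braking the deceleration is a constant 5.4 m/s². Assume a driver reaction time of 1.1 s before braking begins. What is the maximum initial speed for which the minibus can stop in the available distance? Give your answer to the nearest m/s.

Maximum speed ≈ 22 m/s

Stopping distance: v·t_r + v²/(2a) = 67 with t_r = 1.1 s and a = 5.400 m/s².
So v² + 11.880 v − 723.60 = 0.
Positive root: v = −a·t_r + √((a·t_r)² + 2a·d) = −5.940 + √(35.284 + 723.60) = 21.6078 m/s.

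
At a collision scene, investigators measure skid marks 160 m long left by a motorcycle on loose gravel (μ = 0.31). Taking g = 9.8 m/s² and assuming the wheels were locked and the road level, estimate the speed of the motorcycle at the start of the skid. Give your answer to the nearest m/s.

Initial speed ≈ 31 m/s

Deceleration a = μg = 0.31 × 9.8 = 3.038 m/s².
v = √(2a·d) = √(2 × 3.038 × 160) = √972.160 = 31.1795 m/s.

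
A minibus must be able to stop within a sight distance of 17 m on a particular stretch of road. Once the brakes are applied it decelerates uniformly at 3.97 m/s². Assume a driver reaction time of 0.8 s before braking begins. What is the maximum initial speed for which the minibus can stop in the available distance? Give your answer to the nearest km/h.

Maximum speed ≈ 32 km/h

Stopping distance: v·t_r + v²/(2a) = 17 with t_r = 0.8 s and a = 3.970 m/s².
So v² + 6.352 v − 134.98 = 0.
Positive root: v = −a·t_r + √((a·t_r)² + 2a·d) = −3.176 + √(10.087 + 134.98) = 8.8684 m/s.
8.8684 m/s × 3.6 = 31.926 km/h.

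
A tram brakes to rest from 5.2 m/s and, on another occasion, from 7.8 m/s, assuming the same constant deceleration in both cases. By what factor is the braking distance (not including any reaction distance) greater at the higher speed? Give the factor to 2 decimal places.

Braking distance d = v²/(2a), so with a fixed, d ∝ v².
Factor = (7.8/5.2)² = 1.5000² = 2.2500.

Factor ≈ 2.25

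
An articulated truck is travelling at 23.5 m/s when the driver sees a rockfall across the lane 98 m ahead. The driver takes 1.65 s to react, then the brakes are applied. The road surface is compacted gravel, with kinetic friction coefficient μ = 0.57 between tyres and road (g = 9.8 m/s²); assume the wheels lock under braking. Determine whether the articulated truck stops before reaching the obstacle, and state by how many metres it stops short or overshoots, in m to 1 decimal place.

a = μg = 0.57 × 9.8 = 5.586 m/s².
Reaction distance = 23.5000 × 1.65 = 38.775 m.
Braking distance = v²/(2a) = 552.250 / 11.172 = 49.432 m.
Total stopping distance = 38.775 + 49.432 = 88.207 m, vs 98 m available — it stops with 98 − 88.207 = 9.793 m to spare.

Yes — it stops 9.8 m short of the obstacle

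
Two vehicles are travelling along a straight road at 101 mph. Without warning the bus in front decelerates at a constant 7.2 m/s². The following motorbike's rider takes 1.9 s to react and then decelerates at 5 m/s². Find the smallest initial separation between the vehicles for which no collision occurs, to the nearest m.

Minimum gap ≈ 148 m

101 mph × 0.44704 = 45.1510 m/s.
Leader travels v²/(2a_L) = 2038.613 / 14.400 = 141.570 m before stopping.
Follower covers v·t_r = 45.1510 × 1.9 = 85.787 m while reacting, then v²/(2a_F) = 2038.613 / 10.000 = 203.861 m while braking, for a total of 85.787 + 203.861 = 289.648 m.
Since a_F ≤ a_L and the follower starts braking later, the follower is never slower than the leader, so the closest approach is when both have stopped.
Minimum gap = 289.648 − 141.570 = 148.078 m.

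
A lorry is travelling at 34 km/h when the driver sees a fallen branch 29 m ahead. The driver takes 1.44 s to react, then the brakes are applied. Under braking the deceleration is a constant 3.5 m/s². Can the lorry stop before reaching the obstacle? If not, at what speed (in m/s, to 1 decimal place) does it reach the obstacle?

Yes — it stops about 2.7 m short of the obstacle, so it never reaches it

34 km/h ÷ 3.6 = 9.4444 m/s.
Reaction distance = 9.4444 × 1.44 = 13.600 m.
Braking distance = v²/(2a) = 89.197 / 7.000 = 12.742 m.
Total stopping distance = 13.600 + 12.742 = 26.342 m, vs 29 m available — it stops with 29 − 26.342 = 2.658 m to spare.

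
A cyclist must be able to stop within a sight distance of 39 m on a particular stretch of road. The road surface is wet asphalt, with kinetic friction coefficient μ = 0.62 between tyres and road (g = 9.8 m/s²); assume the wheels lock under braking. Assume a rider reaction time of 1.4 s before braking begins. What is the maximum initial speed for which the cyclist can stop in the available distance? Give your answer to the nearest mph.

Maximum speed ≈ 33 mph

a = μg = 0.62 × 9.8 = 6.076 m/s².
Stopping distance: v·t_r + v²/(2a) = 39 with t_r = 1.4 s and a = 6.076 m/s².
So v² + 17.013 v − 473.93 = 0.
Positive root: v = −a·t_r + √((a·t_r)² + 2a·d) = −8.506 + √(72.352 + 473.93) = 14.8667 m/s.
14.8667 m/s ÷ 0.44704 = 33.256 mph.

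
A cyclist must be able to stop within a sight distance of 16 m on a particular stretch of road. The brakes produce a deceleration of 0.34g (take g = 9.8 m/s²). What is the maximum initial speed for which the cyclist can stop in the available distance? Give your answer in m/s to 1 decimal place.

Maximum speed ≈ 10.3 m/s

a = 0.34 × 9.8 = 3.332 m/s².
v²/(2a) = d ⇒ v = √(2 × 3.332 × 16) = √106.62 = 10.3257 m/s.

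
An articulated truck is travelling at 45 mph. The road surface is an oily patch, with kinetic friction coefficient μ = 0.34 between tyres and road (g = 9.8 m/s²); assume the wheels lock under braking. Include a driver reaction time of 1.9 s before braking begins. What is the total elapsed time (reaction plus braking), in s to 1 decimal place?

45 mph × 0.44704 = 20.1168 m/s.
a = μg = 0.34 × 9.8 = 3.332 m/s².
Braking time = v/a = 20.1168 / 3.332 = 6.037 s.
Total = 1.9 + 6.037 = 7.937 s.

Total time ≈ 7.9 s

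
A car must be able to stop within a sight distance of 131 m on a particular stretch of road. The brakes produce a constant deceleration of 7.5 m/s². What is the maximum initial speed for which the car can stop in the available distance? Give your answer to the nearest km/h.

Maximum speed ≈ 160 km/h

v²/(2a) = d ⇒ v = √(2 × 7.500 × 131) = √1965.00 = 44.3283 m/s.
44.3283 m/s × 3.6 = 159.582 km/h.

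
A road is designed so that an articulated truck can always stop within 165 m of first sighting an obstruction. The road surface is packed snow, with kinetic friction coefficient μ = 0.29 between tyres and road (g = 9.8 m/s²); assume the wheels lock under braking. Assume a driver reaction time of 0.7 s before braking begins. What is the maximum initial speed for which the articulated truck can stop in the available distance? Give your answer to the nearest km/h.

Maximum speed ≈ 103 km/h

a = μg = 0.29 × 9.8 = 2.842 m/s².
Stopping distance: v·t_r + v²/(2a) = 165 with t_r = 0.7 s and a = 2.842 m/s².
So v² + 3.979 v − 937.86 = 0.
Positive root: v = −a·t_r + √((a·t_r)² + 2a·d) = −1.989 + √(3.956 + 937.86) = 28.7000 m/s.
28.7000 m/s × 3.6 = 103.320 km/h.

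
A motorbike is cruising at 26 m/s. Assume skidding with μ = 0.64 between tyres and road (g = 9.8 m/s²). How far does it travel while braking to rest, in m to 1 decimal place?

a = μg = 0.64 × 9.8 = 6.272 m/s².
Braking distance = v²/(2a) = 26.0000² / (2 × 6.272) = 676.000 / 12.544 = 53.890 m.

Braking distance ≈ 53.9 m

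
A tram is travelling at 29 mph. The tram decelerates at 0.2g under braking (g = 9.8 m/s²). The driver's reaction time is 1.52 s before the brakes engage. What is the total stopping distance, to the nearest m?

29 mph × 0.44704 = 12.9642 m/s.
a = 0.2 × 9.8 = 1.960 m/s².
Reaction distance = v·t_r = 12.9642 × 1.52 = 19.706 m.
Braking distance = v²/(2a) = 12.9642² / (2 × 1.960) = 168.070 / 3.920 = 42.875 m.
Total = 19.706 + 42.875 = 62.581 m.

Total stopping distance ≈ 63 m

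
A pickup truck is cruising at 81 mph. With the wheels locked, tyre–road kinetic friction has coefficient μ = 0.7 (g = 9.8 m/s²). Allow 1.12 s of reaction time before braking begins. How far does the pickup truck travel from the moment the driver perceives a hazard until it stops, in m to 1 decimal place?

Total stopping distance ≈ 136.1 m

81 mph × 0.44704 = 36.2102 m/s.
a = μg = 0.7 × 9.8 = 6.860 m/s².
Reaction distance = v·t_r = 36.2102 × 1.12 = 40.555 m.
Braking distance = v²/(2a) = 36.2102² / (2 × 6.860) = 1311.179 / 13.720 = 95.567 m.
Total = 40.555 + 95.567 = 136.122 m.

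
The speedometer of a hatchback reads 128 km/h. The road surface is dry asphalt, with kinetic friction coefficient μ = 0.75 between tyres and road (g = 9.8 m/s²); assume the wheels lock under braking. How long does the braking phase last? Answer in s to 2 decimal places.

Braking time ≈ 4.84 s

128 km/h ÷ 3.6 = 35.5556 m/s.
a = μg = 0.75 × 9.8 = 7.350 m/s².
Braking time = v/a = 35.5556 / 7.350 = 4.837 s.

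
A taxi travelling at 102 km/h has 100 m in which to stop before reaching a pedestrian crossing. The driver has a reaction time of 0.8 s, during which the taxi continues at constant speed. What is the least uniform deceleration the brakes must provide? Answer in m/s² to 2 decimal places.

Required deceleration ≈ 5.19 m/s²

102 km/h ÷ 3.6 = 28.3333 m/s.
Distance covered during reaction = 28.3333 × 0.8 = 22.667 m.
Distance available for braking: 100 − 22.667 = 77.333 m.
v² = 2a·d ⇒ a = v²/(2d) = 28.3333² / (2 × 77.333) = 802.776 / 154.666 = 5.1904 m/s².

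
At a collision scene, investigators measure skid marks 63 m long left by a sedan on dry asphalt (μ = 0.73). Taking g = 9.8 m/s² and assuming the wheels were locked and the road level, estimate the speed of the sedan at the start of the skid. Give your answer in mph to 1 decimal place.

Initial speed ≈ 67.2 mph

Deceleration a = μg = 0.73 × 9.8 = 7.154 m/s².
v = √(2a·d) = √(2 × 7.154 × 63) = √901.404 = 30.0234 m/s.
= 30.0234 ÷ 0.44704 = 67.160 mph.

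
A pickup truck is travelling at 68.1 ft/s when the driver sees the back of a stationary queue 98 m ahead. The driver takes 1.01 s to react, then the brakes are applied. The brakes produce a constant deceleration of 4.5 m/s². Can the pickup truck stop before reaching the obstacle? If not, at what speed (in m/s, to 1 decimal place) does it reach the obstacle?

68.1 ft/s × 0.3048 = 20.7569 m/s.
Reaction distance = 20.7569 × 1.01 = 20.964 m.
Braking distance = v²/(2a) = 430.849 / 9.000 = 47.872 m.
Total stopping distance = 20.964 + 47.872 = 68.836 m, vs 98 m available — it stops with 98 − 68.836 = 29.164 m to spare.

Yes — it stops about 29.2 m short of the obstacle, so it never reaches it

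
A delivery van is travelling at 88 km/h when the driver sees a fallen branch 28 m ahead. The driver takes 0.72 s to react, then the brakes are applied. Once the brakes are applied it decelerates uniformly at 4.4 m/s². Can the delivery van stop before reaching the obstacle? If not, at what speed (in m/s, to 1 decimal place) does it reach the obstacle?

No — it strikes the obstacle at 22.5 m/s

88 km/h ÷ 3.6 = 24.4444 m/s.
Reaction distance = 24.4444 × 0.72 = 17.600 m.
Braking distance needed to stop: v²/(2a) = 597.529 / 8.800 = 67.901 m, so total needed = 17.600 + 67.901 = 85.501 m > 28 m — it cannot stop.
Distance remaining when braking begins: 28 − 17.600 = 10.400 m.
v² = v₀² − 2a·d = 597.529 − 2 × 4.400 × 10.400 = 506.009 m²/s².
v = √506.009 = 22.495 m/s.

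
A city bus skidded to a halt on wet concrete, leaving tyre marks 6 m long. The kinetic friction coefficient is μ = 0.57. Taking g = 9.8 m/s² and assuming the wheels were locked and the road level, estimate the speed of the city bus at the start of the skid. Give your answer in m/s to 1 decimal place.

Initial speed ≈ 8.2 m/s

Deceleration a = μg = 0.57 × 9.8 = 5.586 m/s².
v = √(2a·d) = √(2 × 5.586 × 6) = √67.032 = 8.1873 m/s.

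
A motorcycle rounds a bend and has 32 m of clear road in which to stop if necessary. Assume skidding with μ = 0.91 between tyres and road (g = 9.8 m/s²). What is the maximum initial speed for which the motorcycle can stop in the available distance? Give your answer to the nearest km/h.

a = μg = 0.91 × 9.8 = 8.918 m/s².
v²/(2a) = d ⇒ v = √(2 × 8.918 × 32) = √570.75 = 23.8904 m/s.
23.8904 m/s × 3.6 = 86.005 km/h.

Maximum speed ≈ 86 km/h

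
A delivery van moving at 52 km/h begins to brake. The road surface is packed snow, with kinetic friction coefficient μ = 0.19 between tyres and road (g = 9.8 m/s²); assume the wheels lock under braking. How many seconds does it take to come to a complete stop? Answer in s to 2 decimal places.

52 km/h ÷ 3.6 = 14.4444 m/s.
a = μg = 0.19 × 9.8 = 1.862 m/s².
Braking time = v/a = 14.4444 / 1.862 = 7.757 s.

Braking time ≈ 7.76 s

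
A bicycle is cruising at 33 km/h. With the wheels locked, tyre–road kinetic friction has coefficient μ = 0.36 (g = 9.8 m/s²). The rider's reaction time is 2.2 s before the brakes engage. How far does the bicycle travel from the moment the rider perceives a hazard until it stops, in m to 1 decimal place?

33 km/h ÷ 3.6 = 9.1667 m/s.
a = μg = 0.36 × 9.8 = 3.528 m/s².
Reaction distance = v·t_r = 9.1667 × 2.2 = 20.167 m.
Braking distance = v²/(2a) = 9.1667² / (2 × 3.528) = 84.028 / 7.056 = 11.909 m.
Total = 20.167 + 11.909 = 32.076 m.

Total stopping distance ≈ 32.1 m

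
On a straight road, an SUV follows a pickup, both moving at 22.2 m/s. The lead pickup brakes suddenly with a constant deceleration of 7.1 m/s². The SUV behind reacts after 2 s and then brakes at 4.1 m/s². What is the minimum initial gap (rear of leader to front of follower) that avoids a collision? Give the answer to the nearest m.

Minimum gap ≈ 70 m

Leader travels v²/(2a_L) = 492.840 / 14.200 = 34.707 m before stopping.
Follower covers v·t_r = 22.2000 × 2 = 44.400 m while reacting, then v²/(2a_F) = 492.840 / 8.200 = 60.102 m while braking, for a total of 44.400 + 60.102 = 104.502 m.
Since a_F ≤ a_L and the follower starts braking later, the follower is never slower than the leader, so the closest approach is when both have stopped.
Minimum gap = 104.502 − 34.707 = 69.795 m.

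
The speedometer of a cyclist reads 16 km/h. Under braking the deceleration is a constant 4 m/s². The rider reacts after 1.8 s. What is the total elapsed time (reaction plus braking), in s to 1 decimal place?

16 km/h ÷ 3.6 = 4.4444 m/s.
Braking time = v/a = 4.4444 / 4.000 = 1.111 s.
Total = 1.8 + 1.111 = 2.911 s.

Total time ≈ 2.9 s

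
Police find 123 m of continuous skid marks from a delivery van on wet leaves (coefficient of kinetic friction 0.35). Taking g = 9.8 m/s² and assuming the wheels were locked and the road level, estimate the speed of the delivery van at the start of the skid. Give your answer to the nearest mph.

Initial speed ≈ 65 mph

Deceleration a = μg = 0.35 × 9.8 = 3.430 m/s².
v = √(2a·d) = √(2 × 3.430 × 123) = √843.780 = 29.0479 m/s.
= 29.0479 ÷ 0.44704 = 64.978 mph.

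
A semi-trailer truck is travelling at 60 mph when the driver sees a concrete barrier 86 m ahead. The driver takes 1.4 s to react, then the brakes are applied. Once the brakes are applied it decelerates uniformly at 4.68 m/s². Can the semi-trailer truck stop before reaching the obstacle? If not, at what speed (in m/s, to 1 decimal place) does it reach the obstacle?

60 mph × 0.44704 = 26.8224 m/s.
Reaction distance = 26.8224 × 1.4 = 37.551 m.
Braking distance needed to stop: v²/(2a) = 719.441 / 9.360 = 76.863 m, so total needed = 37.551 + 76.863 = 114.414 m > 86 m — it cannot stop.
Distance remaining when braking begins: 86 − 37.551 = 48.449 m.
v² = v₀² − 2a·d = 719.441 − 2 × 4.680 × 48.449 = 265.958 m²/s².
v = √265.958 = 16.308 m/s.

No — it strikes the obstacle at 16.3 m/s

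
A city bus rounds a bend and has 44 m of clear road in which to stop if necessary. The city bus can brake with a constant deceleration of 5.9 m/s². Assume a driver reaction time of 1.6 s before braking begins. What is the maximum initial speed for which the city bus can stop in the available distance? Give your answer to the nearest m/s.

Maximum speed ≈ 15 m/s

Stopping distance: v·t_r + v²/(2a) = 44 with t_r = 1.6 s and a = 5.900 m/s².
So v² + 18.880 v − 519.20 = 0.
Positive root: v = −a·t_r + √((a·t_r)² + 2a·d) = −9.440 + √(89.114 + 519.20) = 15.2240 m/s.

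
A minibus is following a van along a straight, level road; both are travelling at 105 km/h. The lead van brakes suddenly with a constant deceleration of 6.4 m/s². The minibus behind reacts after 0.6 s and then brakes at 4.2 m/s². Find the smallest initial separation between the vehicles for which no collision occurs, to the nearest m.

Minimum gap ≈ 52 m

105 km/h ÷ 3.6 = 29.1667 m/s.
Leader travels v²/(2a_L) = 850.696 / 12.800 = 66.461 m before stopping.
Follower covers v·t_r = 29.1667 × 0.6 = 17.500 m while reacting, then v²/(2a_F) = 850.696 / 8.400 = 101.273 m while braking, for a total of 17.500 + 101.273 = 118.773 m.
Since a_F ≤ a_L and the follower starts braking later, the follower is never slower than the leader, so the closest approach is when both have stopped.
Minimum gap = 118.773 − 66.461 = 52.312 m.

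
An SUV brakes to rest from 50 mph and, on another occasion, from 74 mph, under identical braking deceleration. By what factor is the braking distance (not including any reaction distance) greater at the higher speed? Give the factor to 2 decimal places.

Braking distance d = v²/(2a), so with a fixed, d ∝ v².
Factor = (74/50)² = 1.4800² = 2.1904.

Factor ≈ 2.19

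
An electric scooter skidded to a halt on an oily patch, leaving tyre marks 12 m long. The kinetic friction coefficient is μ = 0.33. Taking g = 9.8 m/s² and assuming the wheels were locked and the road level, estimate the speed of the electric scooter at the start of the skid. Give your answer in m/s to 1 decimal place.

Initial speed ≈ 8.8 m/s

Deceleration a = μg = 0.33 × 9.8 = 3.234 m/s².
v = √(2a·d) = √(2 × 3.234 × 12) = √77.616 = 8.8100 m/s.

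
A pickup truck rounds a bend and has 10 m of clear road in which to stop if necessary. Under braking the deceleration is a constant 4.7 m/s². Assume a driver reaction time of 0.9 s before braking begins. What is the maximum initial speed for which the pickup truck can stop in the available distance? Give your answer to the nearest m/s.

Maximum speed ≈ 6 m/s

Stopping distance: v·t_r + v²/(2a) = 10 with t_r = 0.9 s and a = 4.700 m/s².
So v² + 8.460 v − 94.00 = 0.
Positive root: v = −a·t_r + √((a·t_r)² + 2a·d) = −4.230 + √(17.893 + 94.00) = 6.3479 m/s.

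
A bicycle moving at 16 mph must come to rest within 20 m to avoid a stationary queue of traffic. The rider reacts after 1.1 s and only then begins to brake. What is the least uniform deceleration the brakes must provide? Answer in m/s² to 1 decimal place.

16 mph × 0.44704 = 7.1526 m/s.
Distance covered during reaction = 7.1526 × 1.1 = 7.868 m.
Distance available for braking: 20 − 7.868 = 12.132 m.
v² = 2a·d ⇒ a = v²/(2d) = 7.1526² / (2 × 12.132) = 51.160 / 24.264 = 2.1085 m/s².

Required deceleration ≈ 2.1 m/s²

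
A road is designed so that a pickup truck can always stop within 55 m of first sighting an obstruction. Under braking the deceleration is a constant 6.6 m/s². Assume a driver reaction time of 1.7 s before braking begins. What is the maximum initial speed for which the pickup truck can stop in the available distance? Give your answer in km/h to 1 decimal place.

Maximum speed ≈ 64.7 km/h

Stopping distance: v·t_r + v²/(2a) = 55 with t_r = 1.7 s and a = 6.600 m/s².
So v² + 22.440 v − 726.00 = 0.
Positive root: v = −a·t_r + √((a·t_r)² + 2a·d) = −11.220 + √(125.888 + 726.00) = 17.9671 m/s.
17.9671 m/s × 3.6 = 64.682 km/h.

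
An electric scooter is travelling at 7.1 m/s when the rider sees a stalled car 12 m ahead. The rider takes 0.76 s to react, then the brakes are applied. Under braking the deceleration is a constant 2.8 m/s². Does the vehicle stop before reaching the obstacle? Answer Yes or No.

Reaction distance = 7.1000 × 0.76 = 5.396 m.
Braking distance = v²/(2a) = 50.410 / 5.600 = 9.002 m.
Total stopping distance = 5.396 + 9.002 = 14.398 m, vs 12 m available — it cannot stop in time and overshoots by 14.398 − 12 = 2.398 m.

No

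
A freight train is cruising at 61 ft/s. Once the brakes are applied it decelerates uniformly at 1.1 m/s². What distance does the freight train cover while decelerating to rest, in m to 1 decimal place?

Braking distance ≈ 157.1 m

61 ft/s × 0.3048 = 18.5928 m/s.
Braking distance = v²/(2a) = 18.5928² / (2 × 1.100) = 345.692 / 2.200 = 157.133 m.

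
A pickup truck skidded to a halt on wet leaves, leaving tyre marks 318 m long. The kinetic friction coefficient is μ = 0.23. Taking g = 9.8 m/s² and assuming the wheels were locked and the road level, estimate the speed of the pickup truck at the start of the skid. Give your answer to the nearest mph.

Initial speed ≈ 85 mph

Deceleration a = μg = 0.23 × 9.8 = 2.254 m/s².
v = √(2a·d) = √(2 × 2.254 × 318) = √1433.544 = 37.8622 m/s.
= 37.8622 ÷ 0.44704 = 84.695 mph.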